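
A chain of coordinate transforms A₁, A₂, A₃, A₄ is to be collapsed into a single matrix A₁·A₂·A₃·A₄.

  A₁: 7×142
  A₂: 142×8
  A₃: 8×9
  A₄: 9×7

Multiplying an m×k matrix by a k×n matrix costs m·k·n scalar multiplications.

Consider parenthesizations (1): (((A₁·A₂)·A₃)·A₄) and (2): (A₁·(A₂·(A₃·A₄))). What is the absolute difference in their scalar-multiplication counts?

6517

Order (1) = (((A₁·A₂)·A₃)·A₄): (A₁·A₂): 7×142 by 142×8 → 7×8, cost 7·142·8 = 7952; ((A₁·A₂)·A₃): 7×8 by 8×9 → 7×9, cost 7·8·9 = 504; cumulative 8456; (((A₁·A₂)·A₃)·A₄): 7×9 by 9×7 → 7×7, cost 7·9·7 = 441; cumulative 8897. Total 8897.
Order (2) = (A₁·(A₂·(A₃·A₄))): (A₃·A₄): 8×9 by 9×7 → 8×7, cost 8·9·7 = 504; (A₂·(A₃·A₄)): 142×8 by 8×7 → 142×7, cost 142·8·7 = 7952; cumulative 8456; (A₁·(A₂·(A₃·A₄))): 7×142 by 142×7 → 7×7, cost 7·142·7 = 6958; cumulative 15414. Total 15414.
Difference: |8897 − 15414| = 6517.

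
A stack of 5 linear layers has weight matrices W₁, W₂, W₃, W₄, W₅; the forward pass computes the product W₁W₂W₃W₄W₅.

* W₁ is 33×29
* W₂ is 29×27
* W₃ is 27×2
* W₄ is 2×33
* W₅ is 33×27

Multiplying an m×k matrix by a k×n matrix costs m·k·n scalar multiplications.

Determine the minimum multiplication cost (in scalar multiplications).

7044

Adjacent pairs: W₁W₂ = 33·29·27 = 25839; W₂W₃ = 29·27·2 = 1566; W₃W₄ = 27·2·33 = 1782; W₄W₅ = 2·33·27 = 1782.
Length 3: W₁..W₃: k=1: 0+1566+33·29·2=3480; k=2: 25839+0+33·27·2=27621 → min 3480 | W₂..W₄: k=2: 0+1782+29·27·33=27621; k=3: 1566+0+29·2·33=3480 → min 3480 | W₃..W₅: k=3: 0+1782+27·2·27=3240; k=4: 1782+0+27·33·27=25839 → min 3240.
Length 4: W₁..W₄: k=1: 0+3480+33·29·33=35061; k=2: 25839+1782+33·27·33=57024; k=3: 3480+0+33·2·33=5658 → min 5658 | W₂..W₅: k=2: 0+3240+29·27·27=24381; k=3: 1566+1782+29·2·27=4914; k=4: 3480+0+29·33·27=29319 → min 4914.
Length 5: W₁..W₅: k=1: 0+4914+33·29·27=30753; k=2: 25839+3240+33·27·27=53136; k=3: 3480+1782+33·2·27=7044; k=4: 5658+0+33·33·27=35061 → min 7044.
Optimal order: ((W₁(W₂W₃))(W₄W₅)) with cost 7044.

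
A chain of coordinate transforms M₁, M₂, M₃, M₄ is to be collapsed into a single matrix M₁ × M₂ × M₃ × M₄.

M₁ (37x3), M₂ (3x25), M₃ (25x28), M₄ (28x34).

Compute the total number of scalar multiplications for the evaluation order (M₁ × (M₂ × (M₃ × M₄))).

(M₃ × M₄): 25×28 by 28×34 → 25×34, cost 25·28·34 = 23800
(M₂ × (M₃ × M₄)): 3×25 by 25×34 → 3×34, cost 3·25·34 = 2550; cumulative 26350
(M₁ × (M₂ × (M₃ × M₄))): 37×3 by 3×34 → 37×34, cost 37·3·34 = 3774; cumulative 30124
Total: 30124 scalar multiplications.

30124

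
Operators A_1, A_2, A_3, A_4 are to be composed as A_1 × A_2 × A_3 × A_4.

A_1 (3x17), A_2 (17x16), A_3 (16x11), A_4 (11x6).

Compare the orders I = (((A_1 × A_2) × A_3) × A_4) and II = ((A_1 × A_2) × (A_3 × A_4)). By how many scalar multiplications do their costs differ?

618

Order I = (((A_1 × A_2) × A_3) × A_4): (A_1 × A_2): 3×17 by 17×16 → 3×16, cost 3·17·16 = 816; ((A_1 × A_2) × A_3): 3×16 by 16×11 → 3×11, cost 3·16·11 = 528; cumulative 1344; (((A_1 × A_2) × A_3) × A_4): 3×11 by 11×6 → 3×6, cost 3·11·6 = 198; cumulative 1542. Total 1542.
Order II = ((A_1 × A_2) × (A_3 × A_4)): (A_1 × A_2): 3×17 by 17×16 → 3×16, cost 3·17·16 = 816; (A_3 × A_4): 16×11 by 11×6 → 16×6, cost 16·11·6 = 1056; ((A_1 × A_2) × (A_3 × A_4)): 3×16 by 16×6 → 3×6, cost 3·16·6 = 288; cumulative 2160. Total 2160.
Difference: |1542 − 2160| = 618.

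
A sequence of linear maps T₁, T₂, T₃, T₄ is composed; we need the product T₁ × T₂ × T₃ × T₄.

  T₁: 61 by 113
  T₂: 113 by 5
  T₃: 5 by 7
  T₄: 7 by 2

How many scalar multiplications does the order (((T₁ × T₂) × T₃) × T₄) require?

(T₁ × T₂): 61×113 by 113×5 → 61×5, cost 61·113·5 = 34465
((T₁ × T₂) × T₃): 61×5 by 5×7 → 61×7, cost 61·5·7 = 2135; cumulative 36600
(((T₁ × T₂) × T₃) × T₄): 61×7 by 7×2 → 61×2, cost 61·7·2 = 854; cumulative 37454
Total: 37454 scalar multiplications.

37454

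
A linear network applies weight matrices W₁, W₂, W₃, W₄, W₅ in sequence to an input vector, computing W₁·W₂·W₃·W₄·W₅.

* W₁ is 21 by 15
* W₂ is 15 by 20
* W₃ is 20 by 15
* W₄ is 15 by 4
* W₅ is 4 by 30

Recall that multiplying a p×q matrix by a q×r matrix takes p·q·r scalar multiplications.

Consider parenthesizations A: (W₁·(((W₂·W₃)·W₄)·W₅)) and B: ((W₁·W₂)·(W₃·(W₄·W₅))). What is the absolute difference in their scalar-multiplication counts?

Order A = (W₁·(((W₂·W₃)·W₄)·W₅)): (W₂·W₃): 15×20 by 20×15 → 15×15, cost 15·20·15 = 4500; ((W₂·W₃)·W₄): 15×15 by 15×4 → 15×4, cost 15·15·4 = 900; cumulative 5400; (((W₂·W₃)·W₄)·W₅): 15×4 by 4×30 → 15×30, cost 15·4·30 = 1800; cumulative 7200; (W₁·(((W₂·W₃)·W₄)·W₅)): 21×15 by 15×30 → 21×30, cost 21·15·30 = 9450; cumulative 16650. Total 16650.
Order B = ((W₁·W₂)·(W₃·(W₄·W₅))): (W₁·W₂): 21×15 by 15×20 → 21×20, cost 21·15·20 = 6300; (W₄·W₅): 15×4 by 4×30 → 15×30, cost 15·4·30 = 1800; (W₃·(W₄·W₅)): 20×15 by 15×30 → 20×30, cost 20·15·30 = 9000; cumulative 10800; ((W₁·W₂)·(W₃·(W₄·W₅))): 21×20 by 20×30 → 21×30, cost 21·20·30 = 12600; cumulative 29700. Total 29700.
Difference: |16650 − 29700| = 13050.

13050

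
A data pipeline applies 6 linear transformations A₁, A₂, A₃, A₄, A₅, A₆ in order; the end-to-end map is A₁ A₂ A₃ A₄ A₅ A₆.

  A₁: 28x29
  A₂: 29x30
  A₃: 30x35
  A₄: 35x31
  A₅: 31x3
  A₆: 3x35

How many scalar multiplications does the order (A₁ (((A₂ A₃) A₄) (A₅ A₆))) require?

(A₂ A₃): 29×30 by 30×35 → 29×35, cost 29·30·35 = 30450
((A₂ A₃) A₄): 29×35 by 35×31 → 29×31, cost 29·35·31 = 31465; cumulative 61915
(A₅ A₆): 31×3 by 3×35 → 31×35, cost 31·3·35 = 3255
(((A₂ A₃) A₄) (A₅ A₆)): 29×31 by 31×35 → 29×35, cost 29·31·35 = 31465; cumulative 96635
(A₁ (((A₂ A₃) A₄) (A₅ A₆))): 28×29 by 29×35 → 28×35, cost 28·29·35 = 28420; cumulative 125055
Total: 125055 scalar multiplications.

125055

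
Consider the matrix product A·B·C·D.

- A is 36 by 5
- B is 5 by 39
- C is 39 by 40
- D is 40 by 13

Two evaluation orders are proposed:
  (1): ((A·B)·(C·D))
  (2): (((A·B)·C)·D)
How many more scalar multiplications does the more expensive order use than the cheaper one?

Order (1) = ((A·B)·(C·D)): (A·B): 36×5 by 5×39 → 36×39, cost 36·5·39 = 7020; (C·D): 39×40 by 40×13 → 39×13, cost 39·40·13 = 20280; ((A·B)·(C·D)): 36×39 by 39×13 → 36×13, cost 36·39·13 = 18252; cumulative 45552. Total 45552.
Order (2) = (((A·B)·C)·D): (A·B): 36×5 by 5×39 → 36×39, cost 36·5·39 = 7020; ((A·B)·C): 36×39 by 39×40 → 36×40, cost 36·39·40 = 56160; cumulative 63180; (((A·B)·C)·D): 36×40 by 40×13 → 36×13, cost 36·40·13 = 18720; cumulative 81900. Total 81900.
Difference: |45552 − 81900| = 36348.

36348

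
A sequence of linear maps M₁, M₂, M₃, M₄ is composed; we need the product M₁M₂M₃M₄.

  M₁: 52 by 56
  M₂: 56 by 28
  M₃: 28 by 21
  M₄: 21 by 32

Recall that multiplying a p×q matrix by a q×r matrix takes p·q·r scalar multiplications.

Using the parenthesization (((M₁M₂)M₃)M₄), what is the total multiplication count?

147056

(M₁M₂): 52×56 by 56×28 → 52×28, cost 52·56·28 = 81536
((M₁M₂)M₃): 52×28 by 28×21 → 52×21, cost 52·28·21 = 30576; cumulative 112112
(((M₁M₂)M₃)M₄): 52×21 by 21×32 → 52×32, cost 52·21·32 = 34944; cumulative 147056
Total: 147056 scalar multiplications.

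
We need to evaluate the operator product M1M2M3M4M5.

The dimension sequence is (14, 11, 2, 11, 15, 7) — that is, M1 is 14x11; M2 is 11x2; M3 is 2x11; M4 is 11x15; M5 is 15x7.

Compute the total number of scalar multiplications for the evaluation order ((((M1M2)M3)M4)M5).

4396

(M1M2): 14×11 by 11×2 → 14×2, cost 14·11·2 = 308
((M1M2)M3): 14×2 by 2×11 → 14×11, cost 14·2·11 = 308; cumulative 616
(((M1M2)M3)M4): 14×11 by 11×15 → 14×15, cost 14·11·15 = 2310; cumulative 2926
((((M1M2)M3)M4)M5): 14×15 by 15×7 → 14×7, cost 14·15·7 = 1470; cumulative 4396
Total: 4396 scalar multiplications.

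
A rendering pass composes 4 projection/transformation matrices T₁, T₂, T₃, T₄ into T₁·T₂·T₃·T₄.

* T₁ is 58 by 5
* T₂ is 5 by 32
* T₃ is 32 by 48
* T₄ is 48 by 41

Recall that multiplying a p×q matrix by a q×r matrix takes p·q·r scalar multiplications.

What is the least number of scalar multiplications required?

Adjacent pairs: T₁T₂ = 58·5·32 = 9280; T₂T₃ = 5·32·48 = 7680; T₃T₄ = 32·48·41 = 62976.
Length 3: T₁..T₃: k=1: 0+7680+58·5·48=21600; k=2: 9280+0+58·32·48=98368 → min 21600 | T₂..T₄: k=2: 0+62976+5·32·41=69536; k=3: 7680+0+5·48·41=17520 → min 17520.
Length 4: T₁..T₄: k=1: 0+17520+58·5·41=29410; k=2: 9280+62976+58·32·41=148352; k=3: 21600+0+58·48·41=135744 → min 29410.
Optimal order: (T₁·((T₂·T₃)·T₄)) with cost 29410.

29410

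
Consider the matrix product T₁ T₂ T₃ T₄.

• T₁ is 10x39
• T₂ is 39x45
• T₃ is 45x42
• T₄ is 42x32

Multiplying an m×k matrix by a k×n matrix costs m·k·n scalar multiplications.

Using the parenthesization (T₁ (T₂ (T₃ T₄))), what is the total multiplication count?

(T₃ T₄): 45×42 by 42×32 → 45×32, cost 45·42·32 = 60480
(T₂ (T₃ T₄)): 39×45 by 45×32 → 39×32, cost 39·45·32 = 56160; cumulative 116640
(T₁ (T₂ (T₃ T₄))): 10×39 by 39×32 → 10×32, cost 10·39·32 = 12480; cumulative 129120
Total: 129120 scalar multiplications.

129120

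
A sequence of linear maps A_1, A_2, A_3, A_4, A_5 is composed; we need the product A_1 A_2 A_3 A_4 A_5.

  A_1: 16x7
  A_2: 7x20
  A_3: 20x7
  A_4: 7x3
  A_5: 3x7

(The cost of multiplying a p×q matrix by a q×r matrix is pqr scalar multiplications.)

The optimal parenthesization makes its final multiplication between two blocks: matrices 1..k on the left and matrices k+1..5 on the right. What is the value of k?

Adjacent pairs: A_1A_2 = 16·7·20 = 2240; A_2A_3 = 7·20·7 = 980; A_3A_4 = 20·7·3 = 420; A_4A_5 = 7·3·7 = 147.
Length 3: A_1..A_3: k=1: 0+980+16·7·7=1764; k=2: 2240+0+16·20·7=4480 → min 1764 | A_2..A_4: k=2: 0+420+7·20·3=840; k=3: 980+0+7·7·3=1127 → min 840 | A_3..A_5: k=3: 0+147+20·7·7=1127; k=4: 420+0+20·3·7=840 → min 840.
Length 4: A_1..A_4: k=1: 0+840+16·7·3=1176; k=2: 2240+420+16·20·3=3620; k=3: 1764+0+16·7·3=2100 → min 1176 | A_2..A_5: k=2: 0+840+7·20·7=1820; k=3: 980+147+7·7·7=1470; k=4: 840+0+7·3·7=987 → min 987.
Top-level splits: k=1: (A_1..A_1)·(A_2..A_5) → 0+987+16·7·7 = 1771; k=2: (A_1..A_2)·(A_3..A_5) → 2240+840+16·20·7 = 5320; k=3: (A_1..A_3)·(A_4..A_5) → 1764+147+16·7·7 = 2695; k=4: (A_1..A_4)·(A_5..A_5) → 1176+0+16·3·7 = 1512.
Best split is after A_4, i.e. k = 4.

4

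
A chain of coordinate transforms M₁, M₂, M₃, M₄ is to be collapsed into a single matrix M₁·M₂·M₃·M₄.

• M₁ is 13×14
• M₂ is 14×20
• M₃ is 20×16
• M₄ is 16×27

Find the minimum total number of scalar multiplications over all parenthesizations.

Adjacent pairs: M₁M₂ = 13·14·20 = 3640; M₂M₃ = 14·20·16 = 4480; M₃M₄ = 20·16·27 = 8640.
Length 3: M₁..M₃: k=1: 0+4480+13·14·16=7392; k=2: 3640+0+13·20·16=7800 → min 7392 | M₂..M₄: k=2: 0+8640+14·20·27=16200; k=3: 4480+0+14·16·27=10528 → min 10528.
Length 4: M₁..M₄: k=1: 0+10528+13·14·27=15442; k=2: 3640+8640+13·20·27=19300; k=3: 7392+0+13·16·27=13008 → min 13008.
Optimal order: ((M₁·(M₂·M₃))·M₄) with cost 13008.

13008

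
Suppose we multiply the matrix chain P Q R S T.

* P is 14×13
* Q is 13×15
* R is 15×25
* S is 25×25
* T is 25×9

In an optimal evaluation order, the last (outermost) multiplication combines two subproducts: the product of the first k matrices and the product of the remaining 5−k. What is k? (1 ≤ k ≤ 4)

1

Adjacent pairs: PQ = 14·13·15 = 2730; QR = 13·15·25 = 4875; RS = 15·25·25 = 9375; ST = 25·25·9 = 5625.
Length 3: P..R: k=1: 0+4875+14·13·25=9425; k=2: 2730+0+14·15·25=7980 → min 7980 | Q..S: k=2: 0+9375+13·15·25=14250; k=3: 4875+0+13·25·25=13000 → min 13000 | R..T: k=3: 0+5625+15·25·9=9000; k=4: 9375+0+15·25·9=12750 → min 9000.
Length 4: P..S: k=1: 0+13000+14·13·25=17550; k=2: 2730+9375+14·15·25=17355; k=3: 7980+0+14·25·25=16730 → min 16730 | Q..T: k=2: 0+9000+13·15·9=10755; k=3: 4875+5625+13·25·9=13425; k=4: 13000+0+13·25·9=15925 → min 10755.
Top-level splits: k=1: (P..P)·(Q..T) → 0+10755+14·13·9 = 12393; k=2: (P..Q)·(R..T) → 2730+9000+14·15·9 = 13620; k=3: (P..R)·(S..T) → 7980+5625+14·25·9 = 16755; k=4: (P..S)·(T..T) → 16730+0+14·25·9 = 19880.
Best split is after P, i.e. k = 1.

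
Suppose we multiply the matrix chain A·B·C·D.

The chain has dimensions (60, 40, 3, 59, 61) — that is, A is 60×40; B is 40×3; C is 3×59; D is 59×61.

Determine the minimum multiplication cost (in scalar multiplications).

Adjacent pairs: AB = 60·40·3 = 7200; BC = 40·3·59 = 7080; CD = 3·59·61 = 10797.
Length 3: A..C: k=1: 0+7080+60·40·59=148680; k=2: 7200+0+60·3·59=17820 → min 17820 | B..D: k=2: 0+10797+40·3·61=18117; k=3: 7080+0+40·59·61=151040 → min 18117.
Length 4: A..D: k=1: 0+18117+60·40·61=164517; k=2: 7200+10797+60·3·61=28977; k=3: 17820+0+60·59·61=233760 → min 28977.
Optimal order: ((A·B)·(C·D)) with cost 28977.

28977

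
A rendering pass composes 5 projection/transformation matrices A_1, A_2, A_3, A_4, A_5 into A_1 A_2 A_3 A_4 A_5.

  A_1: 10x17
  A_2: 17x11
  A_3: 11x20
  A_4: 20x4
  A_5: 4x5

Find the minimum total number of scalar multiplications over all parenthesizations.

Adjacent pairs: A_1A_2 = 10·17·11 = 1870; A_2A_3 = 17·11·20 = 3740; A_3A_4 = 11·20·4 = 880; A_4A_5 = 20·4·5 = 400.
Length 3: A_1..A_3: k=1: 0+3740+10·17·20=7140; k=2: 1870+0+10·11·20=4070 → min 4070 | A_2..A_4: k=2: 0+880+17·11·4=1628; k=3: 3740+0+17·20·4=5100 → min 1628 | A_3..A_5: k=3: 0+400+11·20·5=1500; k=4: 880+0+11·4·5=1100 → min 1100.
Length 4: A_1..A_4: k=1: 0+1628+10·17·4=2308; k=2: 1870+880+10·11·4=3190; k=3: 4070+0+10·20·4=4870 → min 2308 | A_2..A_5: k=2: 0+1100+17·11·5=2035; k=3: 3740+400+17·20·5=5840; k=4: 1628+0+17·4·5=1968 → min 1968.
Length 5: A_1..A_5: k=1: 0+1968+10·17·5=2818; k=2: 1870+1100+10·11·5=3520; k=3: 4070+400+10·20·5=5470; k=4: 2308+0+10·4·5=2508 → min 2508.
Optimal order: ((A_1 (A_2 (A_3 A_4))) A_5) with cost 2508.

2508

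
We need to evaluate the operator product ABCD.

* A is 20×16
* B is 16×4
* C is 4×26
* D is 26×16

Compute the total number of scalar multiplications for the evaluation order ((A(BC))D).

(BC): 16×4 by 4×26 → 16×26, cost 16·4·26 = 1664
(A(BC)): 20×16 by 16×26 → 20×26, cost 20·16·26 = 8320; cumulative 9984
((A(BC))D): 20×26 by 26×16 → 20×16, cost 20·26·16 = 8320; cumulative 18304
Total: 18304 scalar multiplications.

18304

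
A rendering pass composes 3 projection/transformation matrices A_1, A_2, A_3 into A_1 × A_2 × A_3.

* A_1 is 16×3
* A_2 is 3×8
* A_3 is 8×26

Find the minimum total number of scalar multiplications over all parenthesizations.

Order (A_1 × (A_2 × A_3)): (A_2 × A_3): 3×8 by 8×26 → 3×26, cost 3·8·26 = 624; (A_1 × (A_2 × A_3)): 16×3 by 3×26 → 16×26, cost 16·3·26 = 1248; cumulative 1872. Total 1872.
Order ((A_1 × A_2) × A_3): (A_1 × A_2): 16×3 by 3×8 → 16×8, cost 16·3·8 = 384; ((A_1 × A_2) × A_3): 16×8 by 8×26 → 16×26, cost 16·8·26 = 3328; cumulative 3712. Total 3712.
Minimum: 1872.

1872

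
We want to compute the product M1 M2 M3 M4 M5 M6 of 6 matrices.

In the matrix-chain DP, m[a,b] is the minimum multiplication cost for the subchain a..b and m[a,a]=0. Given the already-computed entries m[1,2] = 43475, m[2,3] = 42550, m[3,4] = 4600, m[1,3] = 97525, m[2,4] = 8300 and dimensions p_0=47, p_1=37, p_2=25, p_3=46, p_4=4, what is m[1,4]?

m[1,4] = min over k∈[1,3] of m[1,k]+m[k+1,4]+p_{0}·p_k·p_{4}.
k=1: 0 + 8300 + 47·37·4 = 15256; k=2: 43475 + 4600 + 47·25·4 = 52775; k=3: 97525 + 0 + 47·46·4 = 106173.
Minimum: 15256 at k=1.

15256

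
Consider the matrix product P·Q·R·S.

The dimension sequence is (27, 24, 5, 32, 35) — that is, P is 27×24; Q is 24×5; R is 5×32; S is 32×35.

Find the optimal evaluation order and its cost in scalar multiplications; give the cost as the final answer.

Adjacent pairs: PQ = 27·24·5 = 3240; QR = 24·5·32 = 3840; RS = 5·32·35 = 5600.
Length 3: P..R: k=1: 0+3840+27·24·32=24576; k=2: 3240+0+27·5·32=7560 → min 7560 | Q..S: k=2: 0+5600+24·5·35=9800; k=3: 3840+0+24·32·35=30720 → min 9800.
Length 4: P..S: k=1: 0+9800+27·24·35=32480; k=2: 3240+5600+27·5·35=13565; k=3: 7560+0+27·32·35=37800 → min 13565.
Optimal parenthesization: ((P·Q)·(R·S)) with cost 13565.

13565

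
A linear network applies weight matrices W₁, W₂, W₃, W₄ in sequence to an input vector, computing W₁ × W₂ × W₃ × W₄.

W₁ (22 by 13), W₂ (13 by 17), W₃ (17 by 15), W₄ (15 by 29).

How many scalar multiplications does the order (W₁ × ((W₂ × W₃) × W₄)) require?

(W₂ × W₃): 13×17 by 17×15 → 13×15, cost 13·17·15 = 3315
((W₂ × W₃) × W₄): 13×15 by 15×29 → 13×29, cost 13·15·29 = 5655; cumulative 8970
(W₁ × ((W₂ × W₃) × W₄)): 22×13 by 13×29 → 22×29, cost 22·13·29 = 8294; cumulative 17264
Total: 17264 scalar multiplications.

17264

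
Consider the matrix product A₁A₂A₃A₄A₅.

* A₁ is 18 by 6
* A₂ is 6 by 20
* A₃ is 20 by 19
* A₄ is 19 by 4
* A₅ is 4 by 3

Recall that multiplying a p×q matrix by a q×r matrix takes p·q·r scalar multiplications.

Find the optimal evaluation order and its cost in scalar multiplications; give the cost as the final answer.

2052

Adjacent pairs: A₁A₂ = 18·6·20 = 2160; A₂A₃ = 6·20·19 = 2280; A₃A₄ = 20·19·4 = 1520; A₄A₅ = 19·4·3 = 228.
Length 3: A₁..A₃: k=1: 0+2280+18·6·19=4332; k=2: 2160+0+18·20·19=9000 → min 4332 | A₂..A₄: k=2: 0+1520+6·20·4=2000; k=3: 2280+0+6·19·4=2736 → min 2000 | A₃..A₅: k=3: 0+228+20·19·3=1368; k=4: 1520+0+20·4·3=1760 → min 1368.
Length 4: A₁..A₄: k=1: 0+2000+18·6·4=2432; k=2: 2160+1520+18·20·4=5120; k=3: 4332+0+18·19·4=5700 → min 2432 | A₂..A₅: k=2: 0+1368+6·20·3=1728; k=3: 2280+228+6·19·3=2850; k=4: 2000+0+6·4·3=2072 → min 1728.
Length 5: A₁..A₅: k=1: 0+1728+18·6·3=2052; k=2: 2160+1368+18·20·3=4608; k=3: 4332+228+18·19·3=5586; k=4: 2432+0+18·4·3=2648 → min 2052.
Optimal parenthesization: (A₁(A₂(A₃(A₄A₅)))) with cost 2052.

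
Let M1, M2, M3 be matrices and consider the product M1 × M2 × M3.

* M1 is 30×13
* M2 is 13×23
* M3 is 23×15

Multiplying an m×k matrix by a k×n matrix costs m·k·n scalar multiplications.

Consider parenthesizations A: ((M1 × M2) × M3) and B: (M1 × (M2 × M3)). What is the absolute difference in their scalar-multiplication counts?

Order A = ((M1 × M2) × M3): (M1 × M2): 30×13 by 13×23 → 30×23, cost 30·13·23 = 8970; ((M1 × M2) × M3): 30×23 by 23×15 → 30×15, cost 30·23·15 = 10350; cumulative 19320. Total 19320.
Order B = (M1 × (M2 × M3)): (M2 × M3): 13×23 by 23×15 → 13×15, cost 13·23·15 = 4485; (M1 × (M2 × M3)): 30×13 by 13×15 → 30×15, cost 30·13·15 = 5850; cumulative 10335. Total 10335.
Difference: |19320 − 10335| = 8985.

8985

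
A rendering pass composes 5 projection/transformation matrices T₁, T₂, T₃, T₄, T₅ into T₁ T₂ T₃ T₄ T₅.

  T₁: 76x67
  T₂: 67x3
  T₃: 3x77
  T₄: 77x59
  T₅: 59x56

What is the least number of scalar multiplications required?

Adjacent pairs: T₁T₂ = 76·67·3 = 15276; T₂T₃ = 67·3·77 = 15477; T₃T₄ = 3·77·59 = 13629; T₄T₅ = 77·59·56 = 254408.
Length 3: T₁..T₃: k=1: 0+15477+76·67·77=407561; k=2: 15276+0+76·3·77=32832 → min 32832 | T₂..T₄: k=2: 0+13629+67·3·59=25488; k=3: 15477+0+67·77·59=319858 → min 25488 | T₃..T₅: k=3: 0+254408+3·77·56=267344; k=4: 13629+0+3·59·56=23541 → min 23541.
Length 4: T₁..T₄: k=1: 0+25488+76·67·59=325916; k=2: 15276+13629+76·3·59=42357; k=3: 32832+0+76·77·59=378100 → min 42357 | T₂..T₅: k=2: 0+23541+67·3·56=34797; k=3: 15477+254408+67·77·56=558789; k=4: 25488+0+67·59·56=246856 → min 34797.
Length 5: T₁..T₅: k=1: 0+34797+76·67·56=319949; k=2: 15276+23541+76·3·56=51585; k=3: 32832+254408+76·77·56=614952; k=4: 42357+0+76·59·56=293461 → min 51585.
Optimal order: ((T₁ T₂) ((T₃ T₄) T₅)) with cost 51585.

51585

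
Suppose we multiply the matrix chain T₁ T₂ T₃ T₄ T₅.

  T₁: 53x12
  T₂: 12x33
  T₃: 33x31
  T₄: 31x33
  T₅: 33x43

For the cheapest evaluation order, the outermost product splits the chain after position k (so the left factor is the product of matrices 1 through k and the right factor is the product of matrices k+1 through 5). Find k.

Adjacent pairs: T₁T₂ = 53·12·33 = 20988; T₂T₃ = 12·33·31 = 12276; T₃T₄ = 33·31·33 = 33759; T₄T₅ = 31·33·43 = 43989.
Length 3: T₁..T₃: k=1: 0+12276+53·12·31=31992; k=2: 20988+0+53·33·31=75207 → min 31992 | T₂..T₄: k=2: 0+33759+12·33·33=46827; k=3: 12276+0+12·31·33=24552 → min 24552 | T₃..T₅: k=3: 0+43989+33·31·43=87978; k=4: 33759+0+33·33·43=80586 → min 80586.
Length 4: T₁..T₄: k=1: 0+24552+53·12·33=45540; k=2: 20988+33759+53·33·33=112464; k=3: 31992+0+53·31·33=86211 → min 45540 | T₂..T₅: k=2: 0+80586+12·33·43=97614; k=3: 12276+43989+12·31·43=72261; k=4: 24552+0+12·33·43=41580 → min 41580.
Top-level splits: k=1: (T₁..T₁)·(T₂..T₅) → 0+41580+53·12·43 = 68928; k=2: (T₁..T₂)·(T₃..T₅) → 20988+80586+53·33·43 = 176781; k=3: (T₁..T₃)·(T₄..T₅) → 31992+43989+53·31·43 = 146630; k=4: (T₁..T₄)·(T₅..T₅) → 45540+0+53·33·43 = 120747.
Best split is after T₁, i.e. k = 1.

1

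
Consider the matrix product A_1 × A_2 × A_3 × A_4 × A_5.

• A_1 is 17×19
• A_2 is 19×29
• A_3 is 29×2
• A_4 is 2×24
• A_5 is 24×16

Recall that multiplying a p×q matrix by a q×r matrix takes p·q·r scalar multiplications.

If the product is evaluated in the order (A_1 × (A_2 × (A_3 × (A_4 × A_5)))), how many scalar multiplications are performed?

15680

(A_4 × A_5): 2×24 by 24×16 → 2×16, cost 2·24·16 = 768
(A_3 × (A_4 × A_5)): 29×2 by 2×16 → 29×16, cost 29·2·16 = 928; cumulative 1696
(A_2 × (A_3 × (A_4 × A_5))): 19×29 by 29×16 → 19×16, cost 19·29·16 = 8816; cumulative 10512
(A_1 × (A_2 × (A_3 × (A_4 × A_5)))): 17×19 by 19×16 → 17×16, cost 17·19·16 = 5168; cumulative 15680
Total: 15680 scalar multiplications.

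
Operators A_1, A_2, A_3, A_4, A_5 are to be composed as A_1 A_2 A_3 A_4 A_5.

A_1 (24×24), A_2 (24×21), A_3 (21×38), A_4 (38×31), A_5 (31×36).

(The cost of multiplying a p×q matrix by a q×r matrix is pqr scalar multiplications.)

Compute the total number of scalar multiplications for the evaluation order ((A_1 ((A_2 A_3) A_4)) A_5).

92064

(A_2 A_3): 24×21 by 21×38 → 24×38, cost 24·21·38 = 19152
((A_2 A_3) A_4): 24×38 by 38×31 → 24×31, cost 24·38·31 = 28272; cumulative 47424
(A_1 ((A_2 A_3) A_4)): 24×24 by 24×31 → 24×31, cost 24·24·31 = 17856; cumulative 65280
((A_1 ((A_2 A_3) A_4)) A_5): 24×31 by 31×36 → 24×36, cost 24·31·36 = 26784; cumulative 92064
Total: 92064 scalar multiplications.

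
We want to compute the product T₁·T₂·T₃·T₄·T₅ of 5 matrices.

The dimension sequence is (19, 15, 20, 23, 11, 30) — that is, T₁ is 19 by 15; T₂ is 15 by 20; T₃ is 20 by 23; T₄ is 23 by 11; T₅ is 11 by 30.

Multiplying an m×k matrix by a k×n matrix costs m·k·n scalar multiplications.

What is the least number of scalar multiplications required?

Adjacent pairs: T₁T₂ = 19·15·20 = 5700; T₂T₃ = 15·20·23 = 6900; T₃T₄ = 20·23·11 = 5060; T₄T₅ = 23·11·30 = 7590.
Length 3: T₁..T₃: k=1: 0+6900+19·15·23=13455; k=2: 5700+0+19·20·23=14440 → min 13455 | T₂..T₄: k=2: 0+5060+15·20·11=8360; k=3: 6900+0+15·23·11=10695 → min 8360 | T₃..T₅: k=3: 0+7590+20·23·30=21390; k=4: 5060+0+20·11·30=11660 → min 11660.
Length 4: T₁..T₄: k=1: 0+8360+19·15·11=11495; k=2: 5700+5060+19·20·11=14940; k=3: 13455+0+19·23·11=18262 → min 11495 | T₂..T₅: k=2: 0+11660+15·20·30=20660; k=3: 6900+7590+15·23·30=24840; k=4: 8360+0+15·11·30=13310 → min 13310.
Length 5: T₁..T₅: k=1: 0+13310+19·15·30=21860; k=2: 5700+11660+19·20·30=28760; k=3: 13455+7590+19·23·30=34155; k=4: 11495+0+19·11·30=17765 → min 17765.
Optimal order: ((T₁·(T₂·(T₃·T₄)))·T₅) with cost 17765.

17765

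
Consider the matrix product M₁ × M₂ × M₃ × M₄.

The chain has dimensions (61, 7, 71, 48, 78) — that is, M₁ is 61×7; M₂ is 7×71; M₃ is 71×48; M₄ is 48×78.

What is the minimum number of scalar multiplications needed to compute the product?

Adjacent pairs: M₁M₂ = 61·7·71 = 30317; M₂M₃ = 7·71·48 = 23856; M₃M₄ = 71·48·78 = 265824.
Length 3: M₁..M₃: k=1: 0+23856+61·7·48=44352; k=2: 30317+0+61·71·48=238205 → min 44352 | M₂..M₄: k=2: 0+265824+7·71·78=304590; k=3: 23856+0+7·48·78=50064 → min 50064.
Length 4: M₁..M₄: k=1: 0+50064+61·7·78=83370; k=2: 30317+265824+61·71·78=633959; k=3: 44352+0+61·48·78=272736 → min 83370.
Optimal order: (M₁ × ((M₂ × M₃) × M₄)) with cost 83370.

83370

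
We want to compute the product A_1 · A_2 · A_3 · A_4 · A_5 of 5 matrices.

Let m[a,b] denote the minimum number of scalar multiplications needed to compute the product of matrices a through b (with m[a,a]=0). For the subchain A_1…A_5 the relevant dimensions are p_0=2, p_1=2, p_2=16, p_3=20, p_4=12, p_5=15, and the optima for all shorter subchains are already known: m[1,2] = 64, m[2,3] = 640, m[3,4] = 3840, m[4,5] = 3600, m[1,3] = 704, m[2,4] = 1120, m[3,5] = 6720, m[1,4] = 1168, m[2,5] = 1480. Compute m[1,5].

m[1,5] = min over k∈[1,4] of m[1,k]+m[k+1,5]+p_{0}·p_k·p_{5}.
k=1: 0 + 1480 + 2·2·15 = 1540; k=2: 64 + 6720 + 2·16·15 = 7264; k=3: 704 + 3600 + 2·20·15 = 4904; k=4: 1168 + 0 + 2·12·15 = 1528.
Minimum: 1528 at k=4.

1528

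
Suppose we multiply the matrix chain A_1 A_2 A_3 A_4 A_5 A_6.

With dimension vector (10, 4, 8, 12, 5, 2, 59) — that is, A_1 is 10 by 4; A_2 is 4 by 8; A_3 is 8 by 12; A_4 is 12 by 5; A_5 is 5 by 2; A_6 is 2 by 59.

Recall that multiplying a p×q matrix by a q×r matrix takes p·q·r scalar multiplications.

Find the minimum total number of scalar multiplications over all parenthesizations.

Adjacent pairs: A_1A_2 = 10·4·8 = 320; A_2A_3 = 4·8·12 = 384; A_3A_4 = 8·12·5 = 480; A_4A_5 = 12·5·2 = 120; A_5A_6 = 5·2·59 = 590.
Length 3: A_1..A_3: k=1: 0+384+10·4·12=864; k=2: 320+0+10·8·12=1280 → min 864 | A_2..A_4: k=2: 0+480+4·8·5=640; k=3: 384+0+4·12·5=624 → min 624 | A_3..A_5: k=3: 0+120+8·12·2=312; k=4: 480+0+8·5·2=560 → min 312 | A_4..A_6: k=4: 0+590+12·5·59=4130; k=5: 120+0+12·2·59=1536 → min 1536.
Length 4: A_1..A_4: k=1: 0+624+10·4·5=824; k=2: 320+480+10·8·5=1200; k=3: 864+0+10·12·5=1464 → min 824 | A_2..A_5: k=2: 0+312+4·8·2=376; k=3: 384+120+4·12·2=600; k=4: 624+0+4·5·2=664 → min 376 | A_3..A_6: k=3: 0+1536+8·12·59=7200; k=4: 480+590+8·5·59=3430; k=5: 312+0+8·2·59=1256 → min 1256.
Length 5: A_1..A_5: k=1: 0+376+10·4·2=456; k=2: 320+312+10·8·2=792; k=3: 864+120+10·12·2=1224; k=4: 824+0+10·5·2=924 → min 456 | A_2..A_6: k=2: 0+1256+4·8·59=3144; k=3: 384+1536+4·12·59=4752; k=4: 624+590+4·5·59=2394; k=5: 376+0+4·2·59=848 → min 848.
Length 6: A_1..A_6: k=1: 0+848+10·4·59=3208; k=2: 320+1256+10·8·59=6296; k=3: 864+1536+10·12·59=9480; k=4: 824+590+10·5·59=4364; k=5: 456+0+10·2·59=1636 → min 1636.
Optimal order: ((A_1 (A_2 (A_3 (A_4 A_5)))) A_6) with cost 1636.

1636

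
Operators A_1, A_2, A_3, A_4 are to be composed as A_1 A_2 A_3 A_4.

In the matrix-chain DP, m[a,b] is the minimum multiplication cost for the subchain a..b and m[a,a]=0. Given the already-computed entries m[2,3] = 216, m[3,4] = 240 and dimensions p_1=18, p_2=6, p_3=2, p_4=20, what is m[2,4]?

936

m[2,4] = min over k∈[2,3] of m[2,k]+m[k+1,4]+p_{1}·p_k·p_{4}.
k=2: 0 + 240 + 18·6·20 = 2400; k=3: 216 + 0 + 18·2·20 = 936.
Minimum: 936 at k=3.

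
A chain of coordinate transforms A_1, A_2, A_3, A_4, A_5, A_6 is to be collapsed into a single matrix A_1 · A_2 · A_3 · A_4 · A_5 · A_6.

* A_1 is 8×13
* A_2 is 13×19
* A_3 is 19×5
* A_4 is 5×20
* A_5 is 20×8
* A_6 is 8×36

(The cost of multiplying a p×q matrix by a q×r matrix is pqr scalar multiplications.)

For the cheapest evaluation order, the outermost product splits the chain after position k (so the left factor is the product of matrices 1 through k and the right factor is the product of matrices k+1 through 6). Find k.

Adjacent pairs: A_1A_2 = 8·13·19 = 1976; A_2A_3 = 13·19·5 = 1235; A_3A_4 = 19·5·20 = 1900; A_4A_5 = 5·20·8 = 800; A_5A_6 = 20·8·36 = 5760.
Length 3: A_1..A_3: k=1: 0+1235+8·13·5=1755; k=2: 1976+0+8·19·5=2736 → min 1755 | A_2..A_4: k=2: 0+1900+13·19·20=6840; k=3: 1235+0+13·5·20=2535 → min 2535 | A_3..A_5: k=3: 0+800+19·5·8=1560; k=4: 1900+0+19·20·8=4940 → min 1560 | A_4..A_6: k=4: 0+5760+5·20·36=9360; k=5: 800+0+5·8·36=2240 → min 2240.
Length 4: A_1..A_4: k=1: 0+2535+8·13·20=4615; k=2: 1976+1900+8·19·20=6916; k=3: 1755+0+8·5·20=2555 → min 2555 | A_2..A_5: k=2: 0+1560+13·19·8=3536; k=3: 1235+800+13·5·8=2555; k=4: 2535+0+13·20·8=4615 → min 2555 | A_3..A_6: k=3: 0+2240+19·5·36=5660; k=4: 1900+5760+19·20·36=21340; k=5: 1560+0+19·8·36=7032 → min 5660.
Length 5: A_1..A_5: k=1: 0+2555+8·13·8=3387; k=2: 1976+1560+8·19·8=4752; k=3: 1755+800+8·5·8=2875; k=4: 2555+0+8·20·8=3835 → min 2875 | A_2..A_6: k=2: 0+5660+13·19·36=14552; k=3: 1235+2240+13·5·36=5815; k=4: 2535+5760+13·20·36=17655; k=5: 2555+0+13·8·36=6299 → min 5815.
Top-level splits: k=1: (A_1..A_1)·(A_2..A_6) → 0+5815+8·13·36 = 9559; k=2: (A_1..A_2)·(A_3..A_6) → 1976+5660+8·19·36 = 13108; k=3: (A_1..A_3)·(A_4..A_6) → 1755+2240+8·5·36 = 5435; k=4: (A_1..A_4)·(A_5..A_6) → 2555+5760+8·20·36 = 14075; k=5: (A_1..A_5)·(A_6..A_6) → 2875+0+8·8·36 = 5179.
Best split is after A_5, i.e. k = 5.

5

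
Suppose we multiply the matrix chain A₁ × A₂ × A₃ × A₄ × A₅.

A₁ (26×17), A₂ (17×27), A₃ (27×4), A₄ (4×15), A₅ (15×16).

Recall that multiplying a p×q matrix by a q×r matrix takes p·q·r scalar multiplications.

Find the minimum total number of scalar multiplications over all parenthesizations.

Adjacent pairs: A₁A₂ = 26·17·27 = 11934; A₂A₃ = 17·27·4 = 1836; A₃A₄ = 27·4·15 = 1620; A₄A₅ = 4·15·16 = 960.
Length 3: A₁..A₃: k=1: 0+1836+26·17·4=3604; k=2: 11934+0+26·27·4=14742 → min 3604 | A₂..A₄: k=2: 0+1620+17·27·15=8505; k=3: 1836+0+17·4·15=2856 → min 2856 | A₃..A₅: k=3: 0+960+27·4·16=2688; k=4: 1620+0+27·15·16=8100 → min 2688.
Length 4: A₁..A₄: k=1: 0+2856+26·17·15=9486; k=2: 11934+1620+26·27·15=24084; k=3: 3604+0+26·4·15=5164 → min 5164 | A₂..A₅: k=2: 0+2688+17·27·16=10032; k=3: 1836+960+17·4·16=3884; k=4: 2856+0+17·15·16=6936 → min 3884.
Length 5: A₁..A₅: k=1: 0+3884+26·17·16=10956; k=2: 11934+2688+26·27·16=25854; k=3: 3604+960+26·4·16=6228; k=4: 5164+0+26·15·16=11404 → min 6228.
Optimal order: ((A₁ × (A₂ × A₃)) × (A₄ × A₅)) with cost 6228.

6228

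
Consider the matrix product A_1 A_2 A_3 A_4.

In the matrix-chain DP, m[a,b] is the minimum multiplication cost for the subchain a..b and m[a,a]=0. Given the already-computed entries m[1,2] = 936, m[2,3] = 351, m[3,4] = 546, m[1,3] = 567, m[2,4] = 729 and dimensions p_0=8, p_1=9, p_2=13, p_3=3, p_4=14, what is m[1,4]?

m[1,4] = min over k∈[1,3] of m[1,k]+m[k+1,4]+p_{0}·p_k·p_{4}.
k=1: 0 + 729 + 8·9·14 = 1737; k=2: 936 + 546 + 8·13·14 = 2938; k=3: 567 + 0 + 8·3·14 = 903.
Minimum: 903 at k=3.

903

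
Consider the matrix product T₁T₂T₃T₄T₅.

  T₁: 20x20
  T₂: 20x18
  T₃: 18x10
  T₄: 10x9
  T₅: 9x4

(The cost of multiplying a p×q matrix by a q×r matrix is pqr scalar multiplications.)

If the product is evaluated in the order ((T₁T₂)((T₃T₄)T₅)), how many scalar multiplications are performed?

10908

(T₁T₂): 20×20 by 20×18 → 20×18, cost 20·20·18 = 7200
(T₃T₄): 18×10 by 10×9 → 18×9, cost 18·10·9 = 1620
((T₃T₄)T₅): 18×9 by 9×4 → 18×4, cost 18·9·4 = 648; cumulative 2268
((T₁T₂)((T₃T₄)T₅)): 20×18 by 18×4 → 20×4, cost 20·18·4 = 1440; cumulative 10908
Total: 10908 scalar multiplications.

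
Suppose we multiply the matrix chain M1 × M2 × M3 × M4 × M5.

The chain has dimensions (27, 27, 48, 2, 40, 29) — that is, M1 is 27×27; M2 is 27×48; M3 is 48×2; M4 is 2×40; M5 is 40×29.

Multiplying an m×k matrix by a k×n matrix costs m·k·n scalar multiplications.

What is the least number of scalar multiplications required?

7936

Adjacent pairs: M1M2 = 27·27·48 = 34992; M2M3 = 27·48·2 = 2592; M3M4 = 48·2·40 = 3840; M4M5 = 2·40·29 = 2320.
Length 3: M1..M3: k=1: 0+2592+27·27·2=4050; k=2: 34992+0+27·48·2=37584 → min 4050 | M2..M4: k=2: 0+3840+27·48·40=55680; k=3: 2592+0+27·2·40=4752 → min 4752 | M3..M5: k=3: 0+2320+48·2·29=5104; k=4: 3840+0+48·40·29=59520 → min 5104.
Length 4: M1..M4: k=1: 0+4752+27·27·40=33912; k=2: 34992+3840+27·48·40=90672; k=3: 4050+0+27·2·40=6210 → min 6210 | M2..M5: k=2: 0+5104+27·48·29=42688; k=3: 2592+2320+27·2·29=6478; k=4: 4752+0+27·40·29=36072 → min 6478.
Length 5: M1..M5: k=1: 0+6478+27·27·29=27619; k=2: 34992+5104+27·48·29=77680; k=3: 4050+2320+27·2·29=7936; k=4: 6210+0+27·40·29=37530 → min 7936.
Optimal order: ((M1 × (M2 × M3)) × (M4 × M5)) with cost 7936.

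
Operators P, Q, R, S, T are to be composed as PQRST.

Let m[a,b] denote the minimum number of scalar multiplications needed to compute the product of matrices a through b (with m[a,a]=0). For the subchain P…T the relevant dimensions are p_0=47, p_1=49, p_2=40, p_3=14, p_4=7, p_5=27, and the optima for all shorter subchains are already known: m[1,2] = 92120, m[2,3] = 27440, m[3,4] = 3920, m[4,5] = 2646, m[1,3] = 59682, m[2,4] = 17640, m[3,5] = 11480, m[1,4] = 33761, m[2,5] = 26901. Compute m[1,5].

42644

m[1,5] = min over k∈[1,4] of m[1,k]+m[k+1,5]+p_{0}·p_k·p_{5}.
k=1: 0 + 26901 + 47·49·27 = 89082; k=2: 92120 + 11480 + 47·40·27 = 154360; k=3: 59682 + 2646 + 47·14·27 = 80094; k=4: 33761 + 0 + 47·7·27 = 42644.
Minimum: 42644 at k=4.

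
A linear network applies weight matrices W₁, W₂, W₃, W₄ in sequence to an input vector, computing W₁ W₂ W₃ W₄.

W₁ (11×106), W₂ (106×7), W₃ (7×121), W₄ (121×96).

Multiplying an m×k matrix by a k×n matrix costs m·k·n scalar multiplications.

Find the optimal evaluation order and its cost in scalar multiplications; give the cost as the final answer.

Adjacent pairs: W₁W₂ = 11·106·7 = 8162; W₂W₃ = 106·7·121 = 89782; W₃W₄ = 7·121·96 = 81312.
Length 3: W₁..W₃: k=1: 0+89782+11·106·121=230868; k=2: 8162+0+11·7·121=17479 → min 17479 | W₂..W₄: k=2: 0+81312+106·7·96=152544; k=3: 89782+0+106·121·96=1321078 → min 152544.
Length 4: W₁..W₄: k=1: 0+152544+11·106·96=264480; k=2: 8162+81312+11·7·96=96866; k=3: 17479+0+11·121·96=145255 → min 96866.
Optimal parenthesization: ((W₁ W₂) (W₃ W₄)) with cost 96866.

96866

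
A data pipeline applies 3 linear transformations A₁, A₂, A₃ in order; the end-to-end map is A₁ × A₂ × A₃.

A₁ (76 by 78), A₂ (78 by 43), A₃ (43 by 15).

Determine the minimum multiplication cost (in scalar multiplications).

139230

Order (A₁ × (A₂ × A₃)): (A₂ × A₃): 78×43 by 43×15 → 78×15, cost 78·43·15 = 50310; (A₁ × (A₂ × A₃)): 76×78 by 78×15 → 76×15, cost 76·78·15 = 88920; cumulative 139230. Total 139230.
Order ((A₁ × A₂) × A₃): (A₁ × A₂): 76×78 by 78×43 → 76×43, cost 76·78·43 = 254904; ((A₁ × A₂) × A₃): 76×43 by 43×15 → 76×15, cost 76·43·15 = 49020; cumulative 303924. Total 303924.
Minimum: 139230.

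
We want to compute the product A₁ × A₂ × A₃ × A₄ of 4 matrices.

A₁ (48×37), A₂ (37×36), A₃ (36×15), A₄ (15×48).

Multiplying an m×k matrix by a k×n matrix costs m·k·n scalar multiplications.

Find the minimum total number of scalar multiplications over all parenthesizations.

81180

Adjacent pairs: A₁A₂ = 48·37·36 = 63936; A₂A₃ = 37·36·15 = 19980; A₃A₄ = 36·15·48 = 25920.
Length 3: A₁..A₃: k=1: 0+19980+48·37·15=46620; k=2: 63936+0+48·36·15=89856 → min 46620 | A₂..A₄: k=2: 0+25920+37·36·48=89856; k=3: 19980+0+37·15·48=46620 → min 46620.
Length 4: A₁..A₄: k=1: 0+46620+48·37·48=131868; k=2: 63936+25920+48·36·48=172800; k=3: 46620+0+48·15·48=81180 → min 81180.
Optimal order: ((A₁ × (A₂ × A₃)) × A₄) with cost 81180.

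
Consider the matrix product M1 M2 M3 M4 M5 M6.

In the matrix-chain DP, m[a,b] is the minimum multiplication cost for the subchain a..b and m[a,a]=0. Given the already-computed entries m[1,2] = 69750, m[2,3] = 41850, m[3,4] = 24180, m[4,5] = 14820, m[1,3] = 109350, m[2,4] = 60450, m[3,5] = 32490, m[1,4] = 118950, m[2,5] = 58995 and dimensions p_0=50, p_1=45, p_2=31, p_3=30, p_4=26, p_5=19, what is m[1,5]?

101745

m[1,5] = min over k∈[1,4] of m[1,k]+m[k+1,5]+p_{0}·p_k·p_{5}.
k=1: 0 + 58995 + 50·45·19 = 101745; k=2: 69750 + 32490 + 50·31·19 = 131690; k=3: 109350 + 14820 + 50·30·19 = 152670; k=4: 118950 + 0 + 50·26·19 = 143650.
Minimum: 101745 at k=1.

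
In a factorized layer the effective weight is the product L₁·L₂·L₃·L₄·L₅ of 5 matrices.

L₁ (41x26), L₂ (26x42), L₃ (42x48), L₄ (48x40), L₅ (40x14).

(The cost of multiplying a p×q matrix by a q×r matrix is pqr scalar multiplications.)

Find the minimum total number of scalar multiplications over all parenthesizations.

Adjacent pairs: L₁L₂ = 41·26·42 = 44772; L₂L₃ = 26·42·48 = 52416; L₃L₄ = 42·48·40 = 80640; L₄L₅ = 48·40·14 = 26880.
Length 3: L₁..L₃: k=1: 0+52416+41·26·48=103584; k=2: 44772+0+41·42·48=127428 → min 103584 | L₂..L₄: k=2: 0+80640+26·42·40=124320; k=3: 52416+0+26·48·40=102336 → min 102336 | L₃..L₅: k=3: 0+26880+42·48·14=55104; k=4: 80640+0+42·40·14=104160 → min 55104.
Length 4: L₁..L₄: k=1: 0+102336+41·26·40=144976; k=2: 44772+80640+41·42·40=194292; k=3: 103584+0+41·48·40=182304 → min 144976 | L₂..L₅: k=2: 0+55104+26·42·14=70392; k=3: 52416+26880+26·48·14=96768; k=4: 102336+0+26·40·14=116896 → min 70392.
Length 5: L₁..L₅: k=1: 0+70392+41·26·14=85316; k=2: 44772+55104+41·42·14=123984; k=3: 103584+26880+41·48·14=158016; k=4: 144976+0+41·40·14=167936 → min 85316.
Optimal order: (L₁·(L₂·(L₃·(L₄·L₅)))) with cost 85316.

85316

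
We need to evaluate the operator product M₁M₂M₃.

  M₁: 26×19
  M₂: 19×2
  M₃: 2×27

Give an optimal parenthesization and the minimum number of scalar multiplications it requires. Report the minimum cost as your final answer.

2392

(M₁(M₂M₃)): cost 14364.
((M₁M₂)M₃): cost 2392.
Optimal: ((M₁M₂)M₃) with cost 2392.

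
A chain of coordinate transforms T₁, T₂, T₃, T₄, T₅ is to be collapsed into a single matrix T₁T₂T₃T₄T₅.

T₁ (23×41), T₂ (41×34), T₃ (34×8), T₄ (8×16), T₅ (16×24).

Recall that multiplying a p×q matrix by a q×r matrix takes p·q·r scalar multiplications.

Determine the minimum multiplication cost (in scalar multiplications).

Adjacent pairs: T₁T₂ = 23·41·34 = 32062; T₂T₃ = 41·34·8 = 11152; T₃T₄ = 34·8·16 = 4352; T₄T₅ = 8·16·24 = 3072.
Length 3: T₁..T₃: k=1: 0+11152+23·41·8=18696; k=2: 32062+0+23·34·8=38318 → min 18696 | T₂..T₄: k=2: 0+4352+41·34·16=26656; k=3: 11152+0+41·8·16=16400 → min 16400 | T₃..T₅: k=3: 0+3072+34·8·24=9600; k=4: 4352+0+34·16·24=17408 → min 9600.
Length 4: T₁..T₄: k=1: 0+16400+23·41·16=31488; k=2: 32062+4352+23·34·16=48926; k=3: 18696+0+23·8·16=21640 → min 21640 | T₂..T₅: k=2: 0+9600+41·34·24=43056; k=3: 11152+3072+41·8·24=22096; k=4: 16400+0+41·16·24=32144 → min 22096.
Length 5: T₁..T₅: k=1: 0+22096+23·41·24=44728; k=2: 32062+9600+23·34·24=60430; k=3: 18696+3072+23·8·24=26184; k=4: 21640+0+23·16·24=30472 → min 26184.
Optimal order: ((T₁(T₂T₃))(T₄T₅)) with cost 26184.

26184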